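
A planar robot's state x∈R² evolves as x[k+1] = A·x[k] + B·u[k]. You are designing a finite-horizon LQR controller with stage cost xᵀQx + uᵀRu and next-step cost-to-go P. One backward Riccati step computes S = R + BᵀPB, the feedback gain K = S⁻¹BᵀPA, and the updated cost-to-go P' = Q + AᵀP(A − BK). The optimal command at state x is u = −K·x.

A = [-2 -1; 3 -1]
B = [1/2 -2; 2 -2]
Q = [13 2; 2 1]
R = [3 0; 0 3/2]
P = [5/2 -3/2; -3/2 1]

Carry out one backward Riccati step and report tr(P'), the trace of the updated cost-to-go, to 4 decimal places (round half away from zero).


30.8519

BᵀP = [-1.7500 1.2500; -2.0000 1.0000]
S = R + BᵀPB = [3 0; 0 3/2] + [1.6250 1.0000; 1.0000 2.0000] = [4.6250 1.0000; 1.0000 3.5000]
BᵀPA = [7.2500 0.5000; 7.0000 1.0000]
K = S⁻¹·BᵀPA = [1.2099 0.0494; 1.6543 0.2716]
A−BK = [0.7037 -0.4815; 3.8889 -0.5556]
AᵀP(A−BK) = [16.6481 1.2407; 1.2407 0.2037]
P' = Q + AᵀP(A−BK) = [29.6481 3.2407; 3.2407 1.2037]
tr(P') = 30.8519


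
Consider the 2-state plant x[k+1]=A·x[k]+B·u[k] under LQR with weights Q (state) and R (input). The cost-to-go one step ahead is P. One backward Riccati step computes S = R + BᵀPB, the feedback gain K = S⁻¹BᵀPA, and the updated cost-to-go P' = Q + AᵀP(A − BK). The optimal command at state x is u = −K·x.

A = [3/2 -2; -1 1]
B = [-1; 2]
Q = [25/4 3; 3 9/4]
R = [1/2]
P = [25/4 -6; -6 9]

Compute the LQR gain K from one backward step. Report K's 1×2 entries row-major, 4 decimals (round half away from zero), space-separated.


BᵀP = [-18.2500 24.0000]
S = R + BᵀPB = [1/2] + [66.2500] = [66.7500]
BᵀPA = [-51.3750 60.5000]
K = S⁻¹·BᵀPA = [-0.7697 0.9064]
A−BK = [0.7303 -1.0936; 0.5393 -0.8127]
AᵀP(A−BK) = [1.5211 -2.1854; -2.1854 3.1648]
P' = Q + AᵀP(A−BK) = [7.7711 0.8146; 0.8146 5.4148]
tr(P') = 13.1859

-0.7697 0.9064


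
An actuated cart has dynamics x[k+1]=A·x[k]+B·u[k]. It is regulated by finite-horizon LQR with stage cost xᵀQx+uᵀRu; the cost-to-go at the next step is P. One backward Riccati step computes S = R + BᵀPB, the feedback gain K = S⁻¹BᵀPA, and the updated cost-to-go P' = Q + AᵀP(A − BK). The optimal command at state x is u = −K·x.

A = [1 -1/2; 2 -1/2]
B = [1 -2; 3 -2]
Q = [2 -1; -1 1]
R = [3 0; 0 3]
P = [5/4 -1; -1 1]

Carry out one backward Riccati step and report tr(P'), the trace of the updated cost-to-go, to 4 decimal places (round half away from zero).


3.5674

BᵀP = [-1.7500 2.0000; -0.5000 0.0000]
S = R + BᵀPB = [3 0; 0 3] + [4.2500 -0.5000; -0.5000 1.0000] = [7.2500 -0.5000; -0.5000 4.0000]
BᵀPA = [2.2500 -0.1250; -0.5000 0.2500]
K = S⁻¹·BᵀPA = [0.3043 -0.0130; -0.0870 0.0609]
A−BK = [0.5217 -0.3652; 0.9130 -0.3391]
AᵀP(A−BK) = [0.5217 -0.0652; -0.0652 0.0457]
P' = Q + AᵀP(A−BK) = [2.5217 -1.0652; -1.0652 1.0457]
tr(P') = 3.5674


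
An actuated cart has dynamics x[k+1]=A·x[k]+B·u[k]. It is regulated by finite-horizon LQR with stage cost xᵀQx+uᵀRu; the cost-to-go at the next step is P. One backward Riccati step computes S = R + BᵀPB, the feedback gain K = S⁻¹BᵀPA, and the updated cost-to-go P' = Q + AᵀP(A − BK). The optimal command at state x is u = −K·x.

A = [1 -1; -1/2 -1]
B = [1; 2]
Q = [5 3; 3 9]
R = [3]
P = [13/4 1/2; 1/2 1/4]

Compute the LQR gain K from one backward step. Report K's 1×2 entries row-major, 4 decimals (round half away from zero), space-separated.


BᵀP = [4.2500 1.0000]
S = R + BᵀPB = [3] + [6.2500] = [9.2500]
BᵀPA = [3.7500 -5.2500]
K = S⁻¹·BᵀPA = [0.4054 -0.5676]
A−BK = [0.5946 -0.4324; -1.3108 0.1351]
AᵀP(A−BK) = [1.2922 -1.2466; -1.2466 1.5203]
P' = Q + AᵀP(A−BK) = [6.2922 1.7534; 1.7534 10.5203]
tr(P') = 16.8125

0.4054 -0.5676


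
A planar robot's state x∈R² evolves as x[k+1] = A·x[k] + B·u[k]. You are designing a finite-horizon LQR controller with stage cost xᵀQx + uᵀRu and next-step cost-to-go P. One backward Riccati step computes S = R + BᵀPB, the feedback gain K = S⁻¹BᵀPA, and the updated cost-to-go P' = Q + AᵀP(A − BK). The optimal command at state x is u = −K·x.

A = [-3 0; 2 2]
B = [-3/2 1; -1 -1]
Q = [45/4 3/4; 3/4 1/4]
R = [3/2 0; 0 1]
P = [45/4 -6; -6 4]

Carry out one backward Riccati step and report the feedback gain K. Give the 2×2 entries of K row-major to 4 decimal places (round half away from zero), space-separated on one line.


BᵀP = [-10.8750 5.0000; 17.2500 -10.0000]
S = R + BᵀPB = [3/2 0; 0 1] + [11.3125 -15.8750; -15.8750 27.2500] = [12.8125 -15.8750; -15.8750 28.2500]
BᵀPA = [42.6250 10.0000; -71.7500 -20.0000]
K = S⁻¹·BᵀPA = [0.5924 -0.3184; -2.2069 -0.8869]
A−BK = [0.0955 0.4093; 0.3854 0.7948]
AᵀP(A−BK) = [5.6521 1.9375; 1.9375 1.4463]
P' = Q + AᵀP(A−BK) = [16.9021 2.6875; 2.6875 1.6963]
tr(P') = 18.5984

0.5924 -0.3184 -2.2069 -0.8869


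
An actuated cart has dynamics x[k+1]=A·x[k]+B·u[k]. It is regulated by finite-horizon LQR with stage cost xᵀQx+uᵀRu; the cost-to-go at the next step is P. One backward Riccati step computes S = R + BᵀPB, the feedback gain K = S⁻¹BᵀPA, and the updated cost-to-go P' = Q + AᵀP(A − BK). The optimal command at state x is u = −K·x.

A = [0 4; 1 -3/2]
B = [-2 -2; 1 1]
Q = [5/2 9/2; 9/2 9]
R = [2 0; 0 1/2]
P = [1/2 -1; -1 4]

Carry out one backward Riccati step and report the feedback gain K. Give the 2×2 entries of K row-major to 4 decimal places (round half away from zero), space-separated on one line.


BᵀP = [-2.0000 6.0000; -2.0000 6.0000]
S = R + BᵀPB = [2 0; 0 1/2] + [10.0000 10.0000; 10.0000 10.0000] = [12.0000 10.0000; 10.0000 10.5000]
BᵀPA = [6.0000 -17.0000; 6.0000 -17.0000]
K = S⁻¹·BᵀPA = [0.1154 -0.3269; 0.4615 -1.3077]
A−BK = [1.1538 0.7308; 0.4231 0.1346]
AᵀP(A−BK) = [0.5385 -0.1923; -0.1923 1.2115]
P' = Q + AᵀP(A−BK) = [3.0385 4.3077; 4.3077 10.2115]
tr(P') = 13.2500

0.1154 -0.3269 0.4615 -1.3077


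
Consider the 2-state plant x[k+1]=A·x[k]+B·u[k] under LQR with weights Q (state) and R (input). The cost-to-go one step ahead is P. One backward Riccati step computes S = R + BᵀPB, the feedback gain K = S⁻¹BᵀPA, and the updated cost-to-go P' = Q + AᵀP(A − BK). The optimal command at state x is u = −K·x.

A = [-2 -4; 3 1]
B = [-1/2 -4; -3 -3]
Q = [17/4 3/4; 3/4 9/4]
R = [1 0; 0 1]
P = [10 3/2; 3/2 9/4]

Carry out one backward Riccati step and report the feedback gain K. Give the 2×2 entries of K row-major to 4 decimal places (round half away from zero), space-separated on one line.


BᵀP = [-9.5000 -7.5000; -44.5000 -12.7500]
S = R + BᵀPB = [1 0; 0 1] + [27.2500 60.5000; 60.5000 216.2500] = [28.2500 60.5000; 60.5000 217.2500]
BᵀPA = [-3.5000 30.5000; 50.7500 165.2500]
K = S⁻¹·BᵀPA = [-1.5465 -1.3611; 0.6643 1.1397]
A−BK = [-0.1162 -0.1218; 0.3533 0.3358]
AᵀP(A−BK) = [3.1256 3.1474; 3.1474 3.4308]
P' = Q + AᵀP(A−BK) = [7.3756 3.8974; 3.8974 5.6808]
tr(P') = 13.0564

-1.5465 -1.3611 0.6643 1.1397


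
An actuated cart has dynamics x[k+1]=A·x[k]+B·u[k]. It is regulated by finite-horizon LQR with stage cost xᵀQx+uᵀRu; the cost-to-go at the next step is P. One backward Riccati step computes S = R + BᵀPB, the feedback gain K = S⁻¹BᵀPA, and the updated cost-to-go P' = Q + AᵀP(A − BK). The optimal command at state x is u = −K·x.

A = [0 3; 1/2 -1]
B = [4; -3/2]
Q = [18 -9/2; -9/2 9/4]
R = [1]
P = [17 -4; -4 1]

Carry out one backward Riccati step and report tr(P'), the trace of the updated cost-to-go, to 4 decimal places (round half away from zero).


BᵀP = [74.0000 -17.5000]
S = R + BᵀPB = [1] + [322.2500] = [323.2500]
BᵀPA = [-8.7500 239.5000]
K = S⁻¹·BᵀPA = [-0.0271 0.7409]
A−BK = [0.1083 0.0363; 0.4594 0.1114]
AᵀP(A−BK) = [0.0131 -0.0170; -0.0170 0.5514]
P' = Q + AᵀP(A−BK) = [18.0131 -4.5170; -4.5170 2.8014]
tr(P') = 20.8146

20.8146


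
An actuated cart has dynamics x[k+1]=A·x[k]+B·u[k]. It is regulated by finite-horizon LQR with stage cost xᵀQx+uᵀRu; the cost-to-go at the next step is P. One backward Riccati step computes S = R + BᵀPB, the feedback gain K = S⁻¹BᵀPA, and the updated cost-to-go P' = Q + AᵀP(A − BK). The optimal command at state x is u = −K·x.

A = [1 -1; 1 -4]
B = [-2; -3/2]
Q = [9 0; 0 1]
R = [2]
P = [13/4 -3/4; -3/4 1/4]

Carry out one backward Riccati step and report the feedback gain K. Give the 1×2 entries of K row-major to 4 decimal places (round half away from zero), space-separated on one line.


-0.3842 0.0791

BᵀP = [-5.3750 1.1250]
S = R + BᵀPB = [2] + [9.0625] = [11.0625]
BᵀPA = [-4.2500 0.8750]
K = S⁻¹·BᵀPA = [-0.3842 0.0791]
A−BK = [0.2316 -0.8418; 0.4237 -3.8814]
AᵀP(A−BK) = [0.3672 -0.1638; -0.1638 1.1808]
P' = Q + AᵀP(A−BK) = [9.3672 -0.1638; -0.1638 2.1808]
tr(P') = 11.5480


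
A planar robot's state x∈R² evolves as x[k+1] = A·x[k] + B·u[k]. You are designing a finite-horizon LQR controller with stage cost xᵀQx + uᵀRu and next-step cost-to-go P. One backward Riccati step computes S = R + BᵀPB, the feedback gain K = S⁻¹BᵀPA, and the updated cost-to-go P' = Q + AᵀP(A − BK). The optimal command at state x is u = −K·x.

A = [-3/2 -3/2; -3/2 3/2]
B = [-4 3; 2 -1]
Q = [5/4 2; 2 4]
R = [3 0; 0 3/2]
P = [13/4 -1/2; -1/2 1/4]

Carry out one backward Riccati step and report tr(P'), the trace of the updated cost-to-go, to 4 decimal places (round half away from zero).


6.3879

BᵀP = [-14.0000 2.5000; 10.2500 -1.7500]
S = R + BᵀPB = [3 0; 0 3/2] + [61.0000 -44.5000; -44.5000 32.5000] = [64.0000 -44.5000; -44.5000 34.0000]
BᵀPA = [17.2500 24.7500; -12.7500 -18.0000]
K = S⁻¹·BᵀPA = [0.0977 0.2069; -0.2471 -0.2586]
A−BK = [-0.3678 0.1034; -1.9425 0.8276]
AᵀP(A−BK) = [0.7888 -0.1164; -0.1164 0.3491]
P' = Q + AᵀP(A−BK) = [2.0388 1.8836; 1.8836 4.3491]
tr(P') = 6.3879


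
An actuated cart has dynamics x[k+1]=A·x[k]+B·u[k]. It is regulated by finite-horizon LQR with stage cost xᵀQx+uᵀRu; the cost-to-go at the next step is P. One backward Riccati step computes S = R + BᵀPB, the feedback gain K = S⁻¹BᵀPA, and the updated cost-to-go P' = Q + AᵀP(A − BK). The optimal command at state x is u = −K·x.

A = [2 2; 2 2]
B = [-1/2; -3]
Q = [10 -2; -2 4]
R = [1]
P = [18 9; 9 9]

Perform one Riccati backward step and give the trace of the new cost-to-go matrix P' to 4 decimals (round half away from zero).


52.8546

BᵀP = [-36.0000 -31.5000]
S = R + BᵀPB = [1] + [112.5000] = [113.5000]
BᵀPA = [-135.0000 -135.0000]
K = S⁻¹·BᵀPA = [-1.1894 -1.1894]
A−BK = [1.4053 1.4053; -1.5683 -1.5683]
AᵀP(A−BK) = [19.4273 19.4273; 19.4273 19.4273]
P' = Q + AᵀP(A−BK) = [29.4273 17.4273; 17.4273 23.4273]
tr(P') = 52.8546


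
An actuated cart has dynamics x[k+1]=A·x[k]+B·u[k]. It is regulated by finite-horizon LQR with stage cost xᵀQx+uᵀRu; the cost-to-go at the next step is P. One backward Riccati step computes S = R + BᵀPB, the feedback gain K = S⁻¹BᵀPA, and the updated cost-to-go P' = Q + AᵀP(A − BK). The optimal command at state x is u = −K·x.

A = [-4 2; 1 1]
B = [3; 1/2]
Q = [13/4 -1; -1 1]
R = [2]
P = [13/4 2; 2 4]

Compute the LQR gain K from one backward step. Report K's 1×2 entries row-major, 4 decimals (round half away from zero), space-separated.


BᵀP = [10.7500 8.0000]
S = R + BᵀPB = [2] + [36.2500] = [38.2500]
BᵀPA = [-35.0000 29.5000]
K = S⁻¹·BᵀPA = [-0.9150 0.7712]
A−BK = [-1.2549 -0.3137; 1.4575 0.6144]
AᵀP(A−BK) = [7.9739 0.9935; 0.9935 2.2484]
P' = Q + AᵀP(A−BK) = [11.2239 -0.0065; -0.0065 3.2484]
tr(P') = 14.4722

-0.9150 0.7712


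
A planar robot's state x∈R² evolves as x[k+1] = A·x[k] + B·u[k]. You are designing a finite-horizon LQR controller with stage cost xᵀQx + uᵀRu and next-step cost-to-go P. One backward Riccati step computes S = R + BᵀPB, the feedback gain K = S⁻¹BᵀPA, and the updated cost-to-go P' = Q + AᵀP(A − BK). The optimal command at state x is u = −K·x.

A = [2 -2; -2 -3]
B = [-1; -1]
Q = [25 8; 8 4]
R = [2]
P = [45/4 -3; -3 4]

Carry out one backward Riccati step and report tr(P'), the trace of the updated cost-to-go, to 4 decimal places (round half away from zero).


106.5111

BᵀP = [-8.2500 -1.0000]
S = R + BᵀPB = [2] + [9.2500] = [11.2500]
BᵀPA = [-14.5000 19.5000]
K = S⁻¹·BᵀPA = [-1.2889 1.7333]
A−BK = [0.7111 -0.2667; -3.2889 -1.2667]
AᵀP(A−BK) = [66.3111 10.1333; 10.1333 11.2000]
P' = Q + AᵀP(A−BK) = [91.3111 18.1333; 18.1333 15.2000]
tr(P') = 106.5111


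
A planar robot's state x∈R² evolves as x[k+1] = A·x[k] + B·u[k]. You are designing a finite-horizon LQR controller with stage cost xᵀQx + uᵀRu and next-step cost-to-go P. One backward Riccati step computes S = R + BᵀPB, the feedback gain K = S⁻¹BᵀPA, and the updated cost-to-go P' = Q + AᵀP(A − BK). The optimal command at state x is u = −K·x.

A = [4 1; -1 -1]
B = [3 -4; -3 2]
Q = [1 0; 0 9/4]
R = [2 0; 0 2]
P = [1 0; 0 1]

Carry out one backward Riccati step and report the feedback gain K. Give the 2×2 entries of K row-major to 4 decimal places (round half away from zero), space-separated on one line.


0.0517 0.2069 -0.7759 -0.1034

BᵀP = [3.0000 -3.0000; -4.0000 2.0000]
S = R + BᵀPB = [2 0; 0 2] + [18.0000 -18.0000; -18.0000 20.0000] = [20.0000 -18.0000; -18.0000 22.0000]
BᵀPA = [15.0000 6.0000; -18.0000 -6.0000]
K = S⁻¹·BᵀPA = [0.0517 0.2069; -0.7759 -0.1034]
A−BK = [0.7414 -0.0345; 0.7069 -0.1724]
AᵀP(A−BK) = [2.2586 0.0345; 0.0345 0.1379]
P' = Q + AᵀP(A−BK) = [3.2586 0.0345; 0.0345 2.3879]
tr(P') = 5.6466


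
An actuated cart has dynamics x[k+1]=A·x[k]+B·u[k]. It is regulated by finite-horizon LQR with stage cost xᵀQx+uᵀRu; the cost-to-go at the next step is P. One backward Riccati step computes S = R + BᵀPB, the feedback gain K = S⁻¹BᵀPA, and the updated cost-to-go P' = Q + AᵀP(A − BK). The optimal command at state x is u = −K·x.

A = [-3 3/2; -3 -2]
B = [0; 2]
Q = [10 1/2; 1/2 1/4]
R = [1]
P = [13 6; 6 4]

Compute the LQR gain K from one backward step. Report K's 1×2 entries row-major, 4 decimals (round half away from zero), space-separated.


-3.5294 0.1176

BᵀP = [12.0000 8.0000]
S = R + BᵀPB = [1] + [16.0000] = [17.0000]
BᵀPA = [-60.0000 2.0000]
K = S⁻¹·BᵀPA = [-3.5294 0.1176]
A−BK = [-3.0000 1.5000; 4.0588 -2.2353]
AᵀP(A−BK) = [49.2353 -18.4412; -18.4412 9.0147]
P' = Q + AᵀP(A−BK) = [59.2353 -17.9412; -17.9412 9.2647]
tr(P') = 68.5000


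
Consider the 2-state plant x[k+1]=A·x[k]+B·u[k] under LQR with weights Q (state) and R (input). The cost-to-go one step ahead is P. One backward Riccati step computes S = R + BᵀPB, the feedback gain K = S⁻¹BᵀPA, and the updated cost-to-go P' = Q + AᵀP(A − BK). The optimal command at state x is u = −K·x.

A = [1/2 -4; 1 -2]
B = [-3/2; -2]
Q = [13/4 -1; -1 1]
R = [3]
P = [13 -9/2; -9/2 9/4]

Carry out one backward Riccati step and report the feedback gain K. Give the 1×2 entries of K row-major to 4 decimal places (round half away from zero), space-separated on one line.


-0.2105 2.6316

BᵀP = [-10.5000 2.2500]
S = R + BᵀPB = [3] + [11.2500] = [14.2500]
BᵀPA = [-3.0000 37.5000]
K = S⁻¹·BᵀPA = [-0.2105 2.6316]
A−BK = [0.1842 -0.0526; 0.5789 3.2632]
AᵀP(A−BK) = [0.3684 -0.1053; -0.1053 46.3158]
P' = Q + AᵀP(A−BK) = [3.6184 -1.1053; -1.1053 47.3158]
tr(P') = 50.9342


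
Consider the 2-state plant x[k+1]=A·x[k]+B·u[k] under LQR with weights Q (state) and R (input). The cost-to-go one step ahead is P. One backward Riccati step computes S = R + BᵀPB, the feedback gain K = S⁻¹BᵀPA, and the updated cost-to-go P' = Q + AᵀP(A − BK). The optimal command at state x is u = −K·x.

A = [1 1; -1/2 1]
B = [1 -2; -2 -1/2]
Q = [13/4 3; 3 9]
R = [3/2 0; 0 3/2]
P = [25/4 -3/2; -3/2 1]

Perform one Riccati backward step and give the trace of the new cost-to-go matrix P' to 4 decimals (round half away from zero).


BᵀP = [9.2500 -3.5000; -11.7500 2.5000]
S = R + BᵀPB = [3/2 0; 0 3/2] + [16.2500 -16.7500; -16.7500 22.2500] = [17.7500 -16.7500; -16.7500 23.7500]
BᵀPA = [11.0000 5.7500; -13.0000 -9.2500]
K = S⁻¹·BᵀPA = [0.3085 -0.1303; -0.3298 -0.4814]
A−BK = [0.0319 0.1676; -0.0479 0.4987]
AᵀP(A−BK) = [0.3191 0.1755; 0.1755 0.5465]
P' = Q + AᵀP(A−BK) = [3.5691 3.1755; 3.1755 9.5465]
tr(P') = 13.1157

13.1157


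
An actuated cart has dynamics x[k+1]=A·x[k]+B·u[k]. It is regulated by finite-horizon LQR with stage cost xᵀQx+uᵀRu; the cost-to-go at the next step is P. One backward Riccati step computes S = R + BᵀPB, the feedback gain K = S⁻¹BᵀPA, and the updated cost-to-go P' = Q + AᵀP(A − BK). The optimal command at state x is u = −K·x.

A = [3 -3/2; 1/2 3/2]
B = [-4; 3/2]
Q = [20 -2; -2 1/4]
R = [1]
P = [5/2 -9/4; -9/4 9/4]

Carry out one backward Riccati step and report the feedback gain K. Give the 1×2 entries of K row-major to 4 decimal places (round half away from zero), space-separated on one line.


BᵀP = [-13.3750 12.3750]
S = R + BᵀPB = [1] + [72.0625] = [73.0625]
BᵀPA = [-33.9375 38.6250]
K = S⁻¹·BᵀPA = [-0.4645 0.5287]
A−BK = [1.1420 0.6146; 1.1967 0.7070]
AᵀP(A−BK) = [0.5485 -0.0587; -0.0587 0.3931]
P' = Q + AᵀP(A−BK) = [20.5485 -2.0587; -2.0587 0.6431]
tr(P') = 21.1917

-0.4645 0.5287


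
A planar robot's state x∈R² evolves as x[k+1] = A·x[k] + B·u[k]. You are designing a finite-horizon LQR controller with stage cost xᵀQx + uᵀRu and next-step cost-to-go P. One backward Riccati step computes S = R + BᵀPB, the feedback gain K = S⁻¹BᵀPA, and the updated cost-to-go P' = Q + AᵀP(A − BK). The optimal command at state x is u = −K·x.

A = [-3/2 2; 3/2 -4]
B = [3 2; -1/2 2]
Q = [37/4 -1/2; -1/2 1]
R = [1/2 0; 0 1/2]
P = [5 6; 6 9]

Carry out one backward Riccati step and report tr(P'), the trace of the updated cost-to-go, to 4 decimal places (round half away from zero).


BᵀP = [12.0000 13.5000; 22.0000 30.0000]
S = R + BᵀPB = [1/2 0; 0 1/2] + [29.2500 51.0000; 51.0000 104.0000] = [29.7500 51.0000; 51.0000 104.5000]
BᵀPA = [2.2500 -30.0000; 12.0000 -76.0000]
K = S⁻¹·BᵀPA = [-0.7421 1.4590; 0.4770 -1.4393]
A−BK = [-0.2278 0.5016; 0.1750 -0.3918]
AᵀP(A−BK) = [0.4458 -1.0108; -1.0108 2.3815]
P' = Q + AᵀP(A−BK) = [9.6958 -1.5108; -1.5108 3.3815]
tr(P') = 13.0773

13.0773


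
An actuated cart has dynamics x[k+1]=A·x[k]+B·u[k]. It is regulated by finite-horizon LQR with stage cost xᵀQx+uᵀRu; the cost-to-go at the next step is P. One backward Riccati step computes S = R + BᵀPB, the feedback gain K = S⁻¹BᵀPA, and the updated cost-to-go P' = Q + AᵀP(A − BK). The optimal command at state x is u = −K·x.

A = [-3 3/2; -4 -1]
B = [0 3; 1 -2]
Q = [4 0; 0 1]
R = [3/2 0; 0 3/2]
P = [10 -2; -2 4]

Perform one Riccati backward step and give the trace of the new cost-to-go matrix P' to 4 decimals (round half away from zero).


39.9267

BᵀP = [-2.0000 4.0000; 34.0000 -14.0000]
S = R + BᵀPB = [3/2 0; 0 3/2] + [4.0000 -14.0000; -14.0000 130.0000] = [5.5000 -14.0000; -14.0000 131.5000]
BᵀPA = [-10.0000 -7.0000; -46.0000 65.0000]
K = S⁻¹·BᵀPA = [-3.7155 -0.0199; -0.7454 0.4922]
A−BK = [-0.7639 0.0235; -1.7752 0.0043]
AᵀP(A−BK) = [34.5576 -0.5590; -0.5590 0.3691]
P' = Q + AᵀP(A−BK) = [38.5576 -0.5590; -0.5590 1.3691]
tr(P') = 39.9267


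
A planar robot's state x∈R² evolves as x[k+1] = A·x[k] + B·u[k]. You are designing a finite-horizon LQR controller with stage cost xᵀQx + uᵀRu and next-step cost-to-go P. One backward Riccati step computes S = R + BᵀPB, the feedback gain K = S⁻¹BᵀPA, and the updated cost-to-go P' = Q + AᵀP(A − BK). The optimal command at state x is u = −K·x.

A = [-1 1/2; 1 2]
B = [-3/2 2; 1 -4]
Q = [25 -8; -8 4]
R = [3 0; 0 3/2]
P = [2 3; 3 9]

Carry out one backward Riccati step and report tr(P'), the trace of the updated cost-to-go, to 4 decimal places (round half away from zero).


BᵀP = [0.0000 4.5000; -8.0000 -30.0000]
S = R + BᵀPB = [3 0; 0 3/2] + [4.5000 -18.0000; -18.0000 104.0000] = [7.5000 -18.0000; -18.0000 105.5000]
BᵀPA = [4.5000 9.0000; -22.0000 -64.0000]
K = S⁻¹·BᵀPA = [0.1685 -0.4334; -0.1798 -0.6806]
A−BK = [-0.3876 1.2111; 0.1124 -0.2889]
AᵀP(A−BK) = [0.2865 -0.5225; -0.5225 2.8435]
P' = Q + AᵀP(A−BK) = [25.2865 -8.5225; -8.5225 6.8435]
tr(P') = 32.1300

32.1300


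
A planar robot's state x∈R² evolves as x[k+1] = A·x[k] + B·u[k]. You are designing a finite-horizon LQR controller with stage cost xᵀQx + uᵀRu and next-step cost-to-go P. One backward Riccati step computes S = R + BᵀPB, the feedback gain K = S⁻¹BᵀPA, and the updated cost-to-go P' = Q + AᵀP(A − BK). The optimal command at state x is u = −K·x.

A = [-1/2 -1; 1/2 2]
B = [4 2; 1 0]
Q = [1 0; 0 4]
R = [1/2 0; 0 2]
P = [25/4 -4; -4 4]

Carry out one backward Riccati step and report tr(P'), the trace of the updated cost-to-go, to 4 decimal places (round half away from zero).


13.7329

BᵀP = [21.0000 -12.0000; 12.5000 -8.0000]
S = R + BᵀPB = [1/2 0; 0 2] + [72.0000 42.0000; 42.0000 25.0000] = [72.5000 42.0000; 42.0000 27.0000]
BᵀPA = [-16.5000 -45.0000; -10.2500 -28.5000]
K = S⁻¹·BᵀPA = [-0.0775 -0.0930; -0.2590 -0.9109]
A−BK = [0.3282 1.1938; 0.5775 2.0930]
AᵀP(A−BK) = [0.6282 2.2539; 2.2539 8.1047]
P' = Q + AᵀP(A−BK) = [1.6282 2.2539; 2.2539 12.1047]
tr(P') = 13.7329


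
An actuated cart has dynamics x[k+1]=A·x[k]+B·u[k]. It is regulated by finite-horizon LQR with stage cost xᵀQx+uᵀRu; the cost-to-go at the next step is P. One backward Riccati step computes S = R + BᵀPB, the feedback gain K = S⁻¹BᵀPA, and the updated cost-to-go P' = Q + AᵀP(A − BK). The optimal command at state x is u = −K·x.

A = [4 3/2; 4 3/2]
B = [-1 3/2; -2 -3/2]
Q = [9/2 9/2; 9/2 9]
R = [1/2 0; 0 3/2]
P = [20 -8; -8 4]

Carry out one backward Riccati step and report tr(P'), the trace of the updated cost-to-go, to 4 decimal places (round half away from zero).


BᵀP = [-4.0000 0.0000; 42.0000 -18.0000]
S = R + BᵀPB = [1/2 0; 0 3/2] + [4.0000 -6.0000; -6.0000 90.0000] = [4.5000 -6.0000; -6.0000 91.5000]
BᵀPA = [-16.0000 -6.0000; 96.0000 36.0000]
K = S⁻¹·BᵀPA = [-2.3633 -0.8862; 0.8942 0.3353]
A−BK = [0.2954 0.1108; 0.6148 0.2305]
AᵀP(A−BK) = [4.3433 1.6287; 1.6287 0.6108]
P' = Q + AᵀP(A−BK) = [8.8433 6.1287; 6.1287 9.6108]
tr(P') = 18.4541

18.4541


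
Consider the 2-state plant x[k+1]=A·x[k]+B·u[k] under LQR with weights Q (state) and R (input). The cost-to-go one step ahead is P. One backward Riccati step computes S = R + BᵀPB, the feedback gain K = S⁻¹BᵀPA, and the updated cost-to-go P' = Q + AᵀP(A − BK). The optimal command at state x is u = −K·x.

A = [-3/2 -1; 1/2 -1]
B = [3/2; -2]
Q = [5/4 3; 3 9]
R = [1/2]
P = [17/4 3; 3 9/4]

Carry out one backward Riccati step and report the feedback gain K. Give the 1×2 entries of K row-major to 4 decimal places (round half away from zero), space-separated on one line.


-0.5294 -0.3529

BᵀP = [0.3750 0.0000]
S = R + BᵀPB = [1/2] + [0.5625] = [1.0625]
BᵀPA = [-0.5625 -0.3750]
K = S⁻¹·BᵀPA = [-0.5294 -0.3529]
A−BK = [-0.7059 -0.4706; -0.5588 -1.7059]
AᵀP(A−BK) = [5.3272 8.0515; 8.0515 12.3676]
P' = Q + AᵀP(A−BK) = [6.5772 11.0515; 11.0515 21.3676]
tr(P') = 27.9449


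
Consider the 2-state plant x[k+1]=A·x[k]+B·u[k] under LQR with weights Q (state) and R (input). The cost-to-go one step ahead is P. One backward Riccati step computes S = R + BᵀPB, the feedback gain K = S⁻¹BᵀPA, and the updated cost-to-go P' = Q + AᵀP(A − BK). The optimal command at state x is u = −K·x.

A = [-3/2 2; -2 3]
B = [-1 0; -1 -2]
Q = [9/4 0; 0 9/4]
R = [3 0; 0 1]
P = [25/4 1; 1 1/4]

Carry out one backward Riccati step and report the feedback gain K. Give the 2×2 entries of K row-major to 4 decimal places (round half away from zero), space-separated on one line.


1.0000 -1.3582 0.7500 -1.0522

BᵀP = [-7.2500 -1.2500; -2.0000 -0.5000]
S = R + BᵀPB = [3 0; 0 1] + [8.5000 2.5000; 2.5000 1.0000] = [11.5000 2.5000; 2.5000 2.0000]
BᵀPA = [13.3750 -18.2500; 4.0000 -5.5000]
K = S⁻¹·BᵀPA = [1.0000 -1.3582; 0.7500 -1.0522]
A−BK = [-0.5000 0.6418; 0.5000 -0.4627]
AᵀP(A−BK) = [4.6875 -6.3750; -6.3750 8.6754]
P' = Q + AᵀP(A−BK) = [6.9375 -6.3750; -6.3750 10.9254]
tr(P') = 17.8629


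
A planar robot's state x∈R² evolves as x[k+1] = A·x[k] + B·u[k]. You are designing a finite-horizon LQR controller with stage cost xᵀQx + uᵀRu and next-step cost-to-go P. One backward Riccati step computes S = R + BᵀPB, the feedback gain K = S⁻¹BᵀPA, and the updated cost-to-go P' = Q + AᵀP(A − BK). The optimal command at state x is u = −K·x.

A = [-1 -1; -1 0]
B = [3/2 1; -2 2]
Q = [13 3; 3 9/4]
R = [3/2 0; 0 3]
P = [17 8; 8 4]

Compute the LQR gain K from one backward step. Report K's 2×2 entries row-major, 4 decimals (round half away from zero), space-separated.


-0.2741 -0.3103 -0.6501 -0.4054

BᵀP = [9.5000 4.0000; 33.0000 16.0000]
S = R + BᵀPB = [3/2 0; 0 3] + [6.2500 17.5000; 17.5000 65.0000] = [7.7500 17.5000; 17.5000 68.0000]
BᵀPA = [-13.5000 -9.5000; -49.0000 -33.0000]
K = S⁻¹·BᵀPA = [-0.2741 -0.3103; -0.6501 -0.4054]
A−BK = [0.0612 -0.1291; -0.2480 0.1903]
AᵀP(A−BK) = [1.4473 0.9445; 0.9445 0.6727]
P' = Q + AᵀP(A−BK) = [14.4473 3.9445; 3.9445 2.9227]
tr(P') = 17.3700


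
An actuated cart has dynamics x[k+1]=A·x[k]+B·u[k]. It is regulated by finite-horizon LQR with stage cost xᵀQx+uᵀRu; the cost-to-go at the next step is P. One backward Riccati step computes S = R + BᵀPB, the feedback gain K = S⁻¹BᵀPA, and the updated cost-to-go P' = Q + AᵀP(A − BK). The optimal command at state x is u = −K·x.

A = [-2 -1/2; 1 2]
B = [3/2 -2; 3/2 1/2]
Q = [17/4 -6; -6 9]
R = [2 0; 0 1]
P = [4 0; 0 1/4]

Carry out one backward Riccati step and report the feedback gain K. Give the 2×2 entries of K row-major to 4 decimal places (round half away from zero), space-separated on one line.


BᵀP = [6.0000 0.3750; -8.0000 0.1250]
S = R + BᵀPB = [2 0; 0 1] + [9.5625 -11.8125; -11.8125 16.0625] = [11.5625 -11.8125; -11.8125 17.0625]
BᵀPA = [-11.6250 -2.2500; 16.1250 4.2500]
K = S⁻¹·BᵀPA = [-0.1364 0.2045; 0.8506 0.3907]
A−BK = [-0.0942 -0.0254; 0.7792 1.4978]
AᵀP(A−BK) = [0.9481 0.5779; 0.5779 0.7998]
P' = Q + AᵀP(A−BK) = [5.1981 -5.4221; -5.4221 9.7998]
tr(P') = 14.9978

-0.1364 0.2045 0.8506 0.3907


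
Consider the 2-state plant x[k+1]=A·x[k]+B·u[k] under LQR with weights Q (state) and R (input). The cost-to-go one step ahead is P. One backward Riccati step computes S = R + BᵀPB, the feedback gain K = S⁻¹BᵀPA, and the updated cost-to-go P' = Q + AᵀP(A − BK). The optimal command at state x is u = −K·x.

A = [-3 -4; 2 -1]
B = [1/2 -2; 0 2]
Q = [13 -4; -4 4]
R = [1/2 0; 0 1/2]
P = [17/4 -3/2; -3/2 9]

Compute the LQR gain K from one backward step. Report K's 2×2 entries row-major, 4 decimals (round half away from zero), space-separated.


-1.0961 -5.2521 1.0717 -0.0794

BᵀP = [2.1250 -0.7500; -11.5000 21.0000]
S = R + BᵀPB = [1/2 0; 0 1/2] + [1.0625 -5.7500; -5.7500 65.0000] = [1.5625 -5.7500; -5.7500 65.5000]
BᵀPA = [-7.8750 -7.7500; 76.5000 25.0000]
K = S⁻¹·BᵀPA = [-1.0961 -5.2521; 1.0717 -0.0794]
A−BK = [-0.3085 -1.5327; -0.1434 -0.8412]
AᵀP(A−BK) = [1.6319 5.2124; 5.2124 26.2806]
P' = Q + AᵀP(A−BK) = [14.6319 1.2124; 1.2124 30.2806]
tr(P') = 44.9125


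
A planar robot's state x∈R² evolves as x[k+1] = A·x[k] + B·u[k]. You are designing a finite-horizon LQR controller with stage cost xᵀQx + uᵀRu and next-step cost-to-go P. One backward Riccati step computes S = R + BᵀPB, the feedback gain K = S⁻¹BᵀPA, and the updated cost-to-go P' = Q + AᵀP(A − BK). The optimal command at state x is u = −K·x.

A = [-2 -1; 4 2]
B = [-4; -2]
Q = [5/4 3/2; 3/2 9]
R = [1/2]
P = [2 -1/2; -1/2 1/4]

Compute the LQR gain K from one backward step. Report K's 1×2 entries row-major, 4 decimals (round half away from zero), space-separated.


BᵀP = [-7.0000 1.5000]
S = R + BᵀPB = [1/2] + [25.0000] = [25.5000]
BᵀPA = [20.0000 10.0000]
K = S⁻¹·BᵀPA = [0.7843 0.3922]
A−BK = [1.1373 0.5686; 5.5686 2.7843]
AᵀP(A−BK) = [4.3137 2.1569; 2.1569 1.0784]
P' = Q + AᵀP(A−BK) = [5.5637 3.6569; 3.6569 10.0784]
tr(P') = 15.6422

0.7843 0.3922


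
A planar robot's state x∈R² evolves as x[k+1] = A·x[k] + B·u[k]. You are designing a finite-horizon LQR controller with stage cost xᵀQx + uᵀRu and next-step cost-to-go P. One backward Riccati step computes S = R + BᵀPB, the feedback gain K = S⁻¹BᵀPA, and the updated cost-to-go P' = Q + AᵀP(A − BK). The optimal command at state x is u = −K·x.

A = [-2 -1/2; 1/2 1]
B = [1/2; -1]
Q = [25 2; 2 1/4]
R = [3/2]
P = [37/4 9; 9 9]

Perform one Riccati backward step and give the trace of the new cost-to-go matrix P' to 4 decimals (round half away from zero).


36.3279

BᵀP = [-4.3750 -4.5000]
S = R + BᵀPB = [3/2] + [2.3125] = [3.8125]
BᵀPA = [6.5000 -2.3125]
K = S⁻¹·BᵀPA = [1.7049 -0.6066]
A−BK = [-2.8525 -0.1967; 2.2049 0.3934]
AᵀP(A−BK) = [10.1680 -2.5574; -2.5574 0.9098]
P' = Q + AᵀP(A−BK) = [35.1680 -0.5574; -0.5574 1.1598]
tr(P') = 36.3279


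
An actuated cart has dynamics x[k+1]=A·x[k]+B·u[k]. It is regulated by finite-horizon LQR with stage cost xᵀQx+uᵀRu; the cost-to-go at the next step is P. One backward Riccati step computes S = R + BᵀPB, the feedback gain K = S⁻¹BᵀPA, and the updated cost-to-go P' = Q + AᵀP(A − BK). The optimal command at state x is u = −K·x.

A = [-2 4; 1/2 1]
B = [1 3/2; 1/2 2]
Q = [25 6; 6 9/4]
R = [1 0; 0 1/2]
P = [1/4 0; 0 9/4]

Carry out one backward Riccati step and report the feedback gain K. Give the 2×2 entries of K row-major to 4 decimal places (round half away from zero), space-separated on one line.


-0.2916 0.4964 0.2251 0.4668

BᵀP = [0.2500 1.1250; 0.3750 4.5000]
S = R + BᵀPB = [1 0; 0 1/2] + [0.8125 2.6250; 2.6250 9.5625] = [1.8125 2.6250; 2.6250 10.0625]
BᵀPA = [0.0625 2.1250; 1.5000 6.0000]
K = S⁻¹·BᵀPA = [-0.2916 0.4964; 0.2251 0.4668]
A−BK = [-2.0461 2.8034; 0.1955 -0.1818]
AᵀP(A−BK) = [1.2430 -1.6062; -1.6062 2.3945]
P' = Q + AᵀP(A−BK) = [26.2430 4.3938; 4.3938 4.6445]
tr(P') = 30.8875


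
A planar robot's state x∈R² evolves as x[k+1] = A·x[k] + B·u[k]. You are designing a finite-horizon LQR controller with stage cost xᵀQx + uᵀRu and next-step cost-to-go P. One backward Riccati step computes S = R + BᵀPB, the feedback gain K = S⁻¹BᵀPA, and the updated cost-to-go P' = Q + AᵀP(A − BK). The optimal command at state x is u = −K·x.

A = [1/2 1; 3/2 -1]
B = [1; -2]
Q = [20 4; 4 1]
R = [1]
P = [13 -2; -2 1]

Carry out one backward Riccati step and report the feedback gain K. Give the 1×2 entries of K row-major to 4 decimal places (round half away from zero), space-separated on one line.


0.0962 0.8077

BᵀP = [17.0000 -4.0000]
S = R + BᵀPB = [1] + [25.0000] = [26.0000]
BᵀPA = [2.5000 21.0000]
K = S⁻¹·BᵀPA = [0.0962 0.8077]
A−BK = [0.4038 0.1923; 1.6923 0.6154]
AᵀP(A−BK) = [2.2596 0.9808; 0.9808 1.0385]
P' = Q + AᵀP(A−BK) = [22.2596 4.9808; 4.9808 2.0385]
tr(P') = 24.2981


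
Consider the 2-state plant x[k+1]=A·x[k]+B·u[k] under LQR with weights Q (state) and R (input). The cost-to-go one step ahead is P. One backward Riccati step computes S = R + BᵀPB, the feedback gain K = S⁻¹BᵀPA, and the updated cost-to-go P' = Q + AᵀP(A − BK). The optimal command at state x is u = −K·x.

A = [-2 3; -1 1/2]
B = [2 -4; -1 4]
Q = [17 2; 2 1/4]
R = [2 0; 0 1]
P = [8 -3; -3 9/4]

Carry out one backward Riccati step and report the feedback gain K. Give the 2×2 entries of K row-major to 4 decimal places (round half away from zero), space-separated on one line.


-0.6483 0.7819 -0.0140 -0.1390

BᵀP = [19.0000 -8.2500; -44.0000 21.0000]
S = R + BᵀPB = [2 0; 0 1] + [46.2500 -109.0000; -109.0000 260.0000] = [48.2500 -109.0000; -109.0000 261.0000]
BᵀPA = [-29.7500 52.8750; 67.0000 -121.5000]
K = S⁻¹·BᵀPA = [-0.6483 0.7819; -0.0140 -0.1390]
A−BK = [-0.7596 0.8803; -1.5921 1.8378]
AᵀP(A−BK) = [3.9038 -4.5521; -4.5521 5.3340]
P' = Q + AᵀP(A−BK) = [20.9038 -2.5521; -2.5521 5.5840]
tr(P') = 26.4878


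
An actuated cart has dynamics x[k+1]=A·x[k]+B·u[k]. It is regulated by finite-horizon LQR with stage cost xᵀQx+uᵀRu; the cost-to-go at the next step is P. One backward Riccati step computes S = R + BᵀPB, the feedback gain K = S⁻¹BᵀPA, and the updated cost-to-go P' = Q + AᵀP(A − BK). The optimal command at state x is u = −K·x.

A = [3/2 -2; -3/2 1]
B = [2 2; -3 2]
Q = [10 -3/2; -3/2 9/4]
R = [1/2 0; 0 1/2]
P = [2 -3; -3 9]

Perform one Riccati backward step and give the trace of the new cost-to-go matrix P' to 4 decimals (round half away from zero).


BᵀP = [13.0000 -33.0000; -2.0000 12.0000]
S = R + BᵀPB = [1/2 0; 0 1/2] + [125.0000 -40.0000; -40.0000 20.0000] = [125.5000 -40.0000; -40.0000 20.5000]
BᵀPA = [69.0000 -59.0000; -21.0000 16.0000]
K = S⁻¹·BᵀPA = [0.5906 -0.5855; 0.1280 -0.3619]
A−BK = [0.0628 -0.1054; 0.0158 -0.0326]
AᵀP(A−BK) = [0.1868 -0.2028; -0.2028 0.2480]
P' = Q + AᵀP(A−BK) = [10.1868 -1.7028; -1.7028 2.4980]
tr(P') = 12.6848

12.6848


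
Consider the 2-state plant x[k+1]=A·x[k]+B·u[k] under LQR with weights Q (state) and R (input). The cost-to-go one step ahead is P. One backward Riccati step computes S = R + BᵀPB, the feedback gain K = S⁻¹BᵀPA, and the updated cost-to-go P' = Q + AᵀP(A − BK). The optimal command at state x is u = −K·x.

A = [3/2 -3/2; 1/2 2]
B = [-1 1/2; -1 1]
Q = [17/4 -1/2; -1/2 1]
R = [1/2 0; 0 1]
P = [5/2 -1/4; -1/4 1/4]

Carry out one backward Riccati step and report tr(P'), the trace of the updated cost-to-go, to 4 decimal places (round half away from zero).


BᵀP = [-2.2500 0.0000; 1.0000 0.1250]
S = R + BᵀPB = [1/2 0; 0 1] + [2.2500 -1.1250; -1.1250 0.6250] = [2.7500 -1.1250; -1.1250 1.6250]
BᵀPA = [-3.3750 3.3750; 1.5625 -1.2500]
K = S⁻¹·BᵀPA = [-1.1634 1.2732; 0.1561 0.1122]
A−BK = [0.2585 -0.2829; -0.8195 3.1610]
AᵀP(A−BK) = [1.1421 -1.8159; -1.8159 3.9683]
P' = Q + AᵀP(A−BK) = [5.3921 -2.3159; -2.3159 4.9683]
tr(P') = 10.3604

10.3604


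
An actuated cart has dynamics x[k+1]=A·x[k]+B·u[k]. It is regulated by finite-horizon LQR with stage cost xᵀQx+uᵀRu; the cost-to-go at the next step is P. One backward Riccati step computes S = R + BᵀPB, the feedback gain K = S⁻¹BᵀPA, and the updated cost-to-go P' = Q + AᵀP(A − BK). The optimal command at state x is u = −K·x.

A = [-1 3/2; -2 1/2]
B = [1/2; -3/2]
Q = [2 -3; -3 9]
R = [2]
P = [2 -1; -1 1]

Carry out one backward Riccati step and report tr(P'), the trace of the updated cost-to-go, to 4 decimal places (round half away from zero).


BᵀP = [2.5000 -2.0000]
S = R + BᵀPB = [2] + [4.2500] = [6.2500]
BᵀPA = [1.5000 2.7500]
K = S⁻¹·BᵀPA = [0.2400 0.4400]
A−BK = [-1.1200 1.2800; -1.6400 1.1600]
AᵀP(A−BK) = [1.6400 -1.1600; -1.1600 2.0400]
P' = Q + AᵀP(A−BK) = [3.6400 -4.1600; -4.1600 11.0400]
tr(P') = 14.6800

14.6800


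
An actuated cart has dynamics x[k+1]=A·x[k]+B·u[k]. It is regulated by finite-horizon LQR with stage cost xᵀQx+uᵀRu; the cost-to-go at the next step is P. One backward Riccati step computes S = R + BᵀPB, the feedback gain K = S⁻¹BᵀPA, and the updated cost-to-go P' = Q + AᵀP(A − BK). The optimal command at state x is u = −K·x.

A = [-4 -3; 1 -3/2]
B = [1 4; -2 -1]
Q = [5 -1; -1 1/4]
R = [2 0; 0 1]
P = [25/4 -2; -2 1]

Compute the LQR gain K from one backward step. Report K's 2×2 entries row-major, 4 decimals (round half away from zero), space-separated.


BᵀP = [10.2500 -4.0000; 27.0000 -9.0000]
S = R + BᵀPB = [2 0; 0 1] + [18.2500 45.0000; 45.0000 117.0000] = [20.2500 45.0000; 45.0000 118.0000]
BᵀPA = [-45.0000 -24.7500; -117.0000 -67.5000]
K = S⁻¹·BᵀPA = [-0.1235 0.3210; -0.9444 -0.6944]
A−BK = [-0.0988 -0.5432; -0.1914 -1.5525]
AᵀP(A−BK) = [0.9444 0.6944; 0.6944 1.5694]
P' = Q + AᵀP(A−BK) = [5.9444 -0.3056; -0.3056 1.8194]
tr(P') = 7.7639

-0.1235 0.3210 -0.9444 -0.6944


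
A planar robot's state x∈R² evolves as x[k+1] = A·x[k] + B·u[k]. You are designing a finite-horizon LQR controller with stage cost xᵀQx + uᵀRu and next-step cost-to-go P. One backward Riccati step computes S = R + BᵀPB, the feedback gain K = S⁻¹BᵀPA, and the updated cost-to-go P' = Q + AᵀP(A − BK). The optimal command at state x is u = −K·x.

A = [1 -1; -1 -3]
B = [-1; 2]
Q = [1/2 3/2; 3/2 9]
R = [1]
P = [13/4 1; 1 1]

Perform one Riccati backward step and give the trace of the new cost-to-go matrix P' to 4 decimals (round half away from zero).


BᵀP = [-1.2500 1.0000]
S = R + BᵀPB = [1] + [3.2500] = [4.2500]
BᵀPA = [-2.2500 -1.7500]
K = S⁻¹·BᵀPA = [-0.5294 -0.4118]
A−BK = [0.4706 -1.4118; 0.0588 -2.1765]
AᵀP(A−BK) = [1.0588 -3.1765; -3.1765 17.5294]
P' = Q + AᵀP(A−BK) = [1.5588 -1.6765; -1.6765 26.5294]
tr(P') = 28.0882

28.0882


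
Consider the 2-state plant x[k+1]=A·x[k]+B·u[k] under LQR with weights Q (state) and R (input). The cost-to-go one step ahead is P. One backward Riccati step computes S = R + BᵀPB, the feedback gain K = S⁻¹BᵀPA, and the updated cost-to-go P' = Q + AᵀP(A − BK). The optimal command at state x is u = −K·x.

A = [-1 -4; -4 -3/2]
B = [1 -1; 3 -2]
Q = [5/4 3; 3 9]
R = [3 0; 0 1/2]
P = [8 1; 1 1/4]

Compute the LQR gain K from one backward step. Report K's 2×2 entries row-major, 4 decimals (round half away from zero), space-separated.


BᵀP = [11.0000 1.7500; -10.0000 -1.5000]
S = R + BᵀPB = [3 0; 0 1/2] + [16.2500 -14.5000; -14.5000 13.0000] = [19.2500 -14.5000; -14.5000 13.5000]
BᵀPA = [-18.0000 -46.6250; 16.0000 42.2500]
K = S⁻¹·BᵀPA = [-0.2217 -0.3388; 0.9471 2.7657]
A−BK = [0.1688 -0.8955; -1.4408 5.0479]
AᵀP(A−BK) = [0.8564 0.6499; 0.6499 7.9137]
P' = Q + AᵀP(A−BK) = [2.1064 3.6499; 3.6499 16.9137]
tr(P') = 19.0202

-0.2217 -0.3388 0.9471 2.7657


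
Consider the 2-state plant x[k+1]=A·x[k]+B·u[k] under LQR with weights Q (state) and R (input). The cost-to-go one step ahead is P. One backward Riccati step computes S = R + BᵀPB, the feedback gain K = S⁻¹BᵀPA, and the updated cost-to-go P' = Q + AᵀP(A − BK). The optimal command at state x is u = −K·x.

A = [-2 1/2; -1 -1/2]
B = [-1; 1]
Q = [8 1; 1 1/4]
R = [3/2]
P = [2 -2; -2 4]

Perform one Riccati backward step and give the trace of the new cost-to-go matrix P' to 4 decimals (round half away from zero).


BᵀP = [-4.0000 6.0000]
S = R + BᵀPB = [3/2] + [10.0000] = [11.5000]
BᵀPA = [2.0000 -5.0000]
K = S⁻¹·BᵀPA = [0.1739 -0.4348]
A−BK = [-1.8261 0.0652; -1.1739 -0.0652]
AᵀP(A−BK) = [3.6522 -0.1304; -0.1304 0.3261]
P' = Q + AᵀP(A−BK) = [11.6522 0.8696; 0.8696 0.5761]
tr(P') = 12.2283

12.2283


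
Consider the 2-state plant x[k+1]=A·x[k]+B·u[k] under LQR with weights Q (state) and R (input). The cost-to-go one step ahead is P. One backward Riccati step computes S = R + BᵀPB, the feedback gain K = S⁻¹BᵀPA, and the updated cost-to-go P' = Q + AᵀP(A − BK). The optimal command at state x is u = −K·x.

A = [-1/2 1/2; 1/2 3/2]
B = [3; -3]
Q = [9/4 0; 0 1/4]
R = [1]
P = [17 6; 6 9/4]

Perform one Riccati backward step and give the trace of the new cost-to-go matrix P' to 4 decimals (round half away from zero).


4.0264

BᵀP = [33.0000 11.2500]
S = R + BᵀPB = [1] + [65.2500] = [66.2500]
BᵀPA = [-10.8750 33.3750]
K = S⁻¹·BᵀPA = [-0.1642 0.5038]
A−BK = [-0.0075 -1.0113; 0.0075 3.0113]
AᵀP(A−BK) = [0.0274 -0.0840; -0.0840 1.4991]
P' = Q + AᵀP(A−BK) = [2.2774 -0.0840; -0.0840 1.7491]
tr(P') = 4.0264


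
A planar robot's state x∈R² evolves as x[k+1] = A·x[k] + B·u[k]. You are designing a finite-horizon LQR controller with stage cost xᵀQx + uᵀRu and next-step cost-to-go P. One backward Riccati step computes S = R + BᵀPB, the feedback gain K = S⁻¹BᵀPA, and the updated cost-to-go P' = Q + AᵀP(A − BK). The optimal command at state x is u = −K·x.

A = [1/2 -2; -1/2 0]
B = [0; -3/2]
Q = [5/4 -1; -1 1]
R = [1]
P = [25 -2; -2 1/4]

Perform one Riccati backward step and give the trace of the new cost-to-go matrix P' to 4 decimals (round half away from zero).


BᵀP = [3.0000 -0.3750]
S = R + BᵀPB = [1] + [0.5625] = [1.5625]
BᵀPA = [1.6875 -6.0000]
K = S⁻¹·BᵀPA = [1.0800 -3.8400]
A−BK = [0.5000 -2.0000; 1.1200 -5.7600]
AᵀP(A−BK) = [5.4900 -20.5200; -20.5200 76.9600]
P' = Q + AᵀP(A−BK) = [6.7400 -21.5200; -21.5200 77.9600]
tr(P') = 84.7000

84.7000
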